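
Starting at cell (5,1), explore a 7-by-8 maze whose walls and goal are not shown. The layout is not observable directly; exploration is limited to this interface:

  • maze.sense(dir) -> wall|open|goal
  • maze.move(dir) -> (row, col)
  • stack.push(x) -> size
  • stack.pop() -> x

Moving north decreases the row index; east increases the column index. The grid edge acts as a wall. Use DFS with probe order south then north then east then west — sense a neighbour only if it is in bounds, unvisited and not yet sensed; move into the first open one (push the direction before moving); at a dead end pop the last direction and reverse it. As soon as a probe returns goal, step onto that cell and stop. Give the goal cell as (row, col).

~$ maze.sense dir: south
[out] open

~$ stack.push x: south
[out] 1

~$ maze.move dir: south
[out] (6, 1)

~$ maze.sense dir: east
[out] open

~$ stack.push x: east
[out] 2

~$ maze.move dir: east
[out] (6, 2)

~$ maze.sense dir: north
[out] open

~$ stack.push x: north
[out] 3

~$ maze.move dir: north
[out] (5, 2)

~$ maze.sense dir: north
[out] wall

~$ maze.sense dir: east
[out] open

~$ stack.push x: east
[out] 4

~$ maze.move dir: east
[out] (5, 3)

~$ maze.sense dir: south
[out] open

~$ stack.push x: south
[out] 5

~$ maze.move dir: south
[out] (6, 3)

~$ maze.sense dir: east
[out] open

~$ stack.push x: east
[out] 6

~$ maze.move dir: east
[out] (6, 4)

~$ maze.sense dir: north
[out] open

~$ stack.push x: north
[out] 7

~$ maze.move dir: north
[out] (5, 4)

~$ maze.sense dir: north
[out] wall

~$ maze.sense dir: east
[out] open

~$ stack.push x: east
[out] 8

~$ maze.move dir: east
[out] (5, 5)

~$ maze.sense dir: south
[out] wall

~$ maze.sense dir: north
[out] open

~$ stack.push x: north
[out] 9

~$ maze.move dir: north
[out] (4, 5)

~$ maze.sense dir: north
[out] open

~$ stack.push x: north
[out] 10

~$ maze.move dir: north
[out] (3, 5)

~$ maze.sense dir: north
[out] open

~$ stack.push x: north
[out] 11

~$ maze.move dir: north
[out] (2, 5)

~$ maze.sense dir: north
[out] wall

~$ maze.sense dir: east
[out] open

~$ stack.push x: east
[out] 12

~$ maze.move dir: east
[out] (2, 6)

~$ maze.sense dir: south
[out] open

~$ stack.push x: south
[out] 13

~$ maze.move dir: south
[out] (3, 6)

~$ maze.sense dir: south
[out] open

~$ stack.push x: south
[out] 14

~$ maze.move dir: south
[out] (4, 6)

~$ maze.sense dir: south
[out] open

~$ stack.push x: south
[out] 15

~$ maze.move dir: south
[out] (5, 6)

~$ maze.sense dir: south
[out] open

~$ stack.push x: south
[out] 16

~$ maze.move dir: south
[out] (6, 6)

~$ maze.sense dir: east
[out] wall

~$ stack.pop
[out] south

~$ maze.move dir: north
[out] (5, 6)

~$ maze.sense dir: east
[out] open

~$ stack.push x: east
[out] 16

~$ maze.move dir: east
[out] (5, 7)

~$ maze.sense dir: north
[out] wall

~$ stack.pop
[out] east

~$ maze.move dir: west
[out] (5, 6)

~$ stack.pop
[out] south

~$ maze.move dir: north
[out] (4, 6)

~$ stack.pop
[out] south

~$ maze.move dir: north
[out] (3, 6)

~$ maze.sense dir: east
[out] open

~$ stack.push x: east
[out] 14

~$ maze.move dir: east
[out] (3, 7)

~$ maze.sense dir: north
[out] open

~$ stack.push x: north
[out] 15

~$ maze.move dir: north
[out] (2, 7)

~$ maze.sense dir: north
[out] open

~$ stack.push x: north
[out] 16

~$ maze.move dir: north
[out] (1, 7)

~$ maze.sense dir: north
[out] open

~$ stack.push x: north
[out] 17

~$ maze.move dir: north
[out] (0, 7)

~$ maze.sense dir: west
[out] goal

~$ maze.move dir: west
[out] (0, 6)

Answer: (0, 6)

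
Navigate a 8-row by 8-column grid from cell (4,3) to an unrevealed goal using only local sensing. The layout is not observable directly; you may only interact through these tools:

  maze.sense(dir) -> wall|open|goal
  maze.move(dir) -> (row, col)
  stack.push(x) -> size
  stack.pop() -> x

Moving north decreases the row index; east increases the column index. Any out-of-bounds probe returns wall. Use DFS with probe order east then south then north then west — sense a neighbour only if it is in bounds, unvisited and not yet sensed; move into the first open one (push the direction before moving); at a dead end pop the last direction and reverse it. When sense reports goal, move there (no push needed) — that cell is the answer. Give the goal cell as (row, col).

·→ sense(dir: east)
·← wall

·→ sense(dir: south)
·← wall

·→ sense(dir: north)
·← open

·→ push(x: north)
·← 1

·→ move(dir: north)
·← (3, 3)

·→ sense(dir: east)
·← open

·→ push(x: east)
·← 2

·→ move(dir: east)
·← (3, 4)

·→ sense(dir: east)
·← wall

·→ sense(dir: north)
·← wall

·→ pop()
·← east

·→ move(dir: west)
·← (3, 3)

·→ sense(dir: north)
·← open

·→ push(x: north)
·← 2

·→ move(dir: north)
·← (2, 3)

·→ sense(dir: north)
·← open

·→ push(x: north)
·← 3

·→ move(dir: north)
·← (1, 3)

·→ sense(dir: east)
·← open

·→ push(x: east)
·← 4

·→ move(dir: east)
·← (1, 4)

·→ sense(dir: east)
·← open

·→ push(x: east)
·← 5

·→ move(dir: east)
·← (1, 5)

·→ sense(dir: east)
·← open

·→ push(x: east)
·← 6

·→ move(dir: east)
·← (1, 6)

·→ sense(dir: east)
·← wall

·→ sense(dir: south)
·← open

·→ push(x: south)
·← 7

·→ move(dir: south)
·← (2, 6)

·→ sense(dir: east)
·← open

·→ push(x: east)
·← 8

·→ move(dir: east)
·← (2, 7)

·→ sense(dir: south)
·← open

·→ push(x: south)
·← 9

·→ move(dir: south)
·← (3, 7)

·→ sense(dir: south)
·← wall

·→ sense(dir: west)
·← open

·→ push(x: west)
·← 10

·→ move(dir: west)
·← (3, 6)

·→ sense(dir: south)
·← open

·→ push(x: south)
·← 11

·→ move(dir: south)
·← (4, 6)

·→ sense(dir: south)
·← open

·→ push(x: south)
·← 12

·→ move(dir: south)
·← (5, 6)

·→ sense(dir: east)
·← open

·→ push(x: east)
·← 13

·→ move(dir: east)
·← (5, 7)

·→ sense(dir: south)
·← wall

·→ pop()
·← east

·→ move(dir: west)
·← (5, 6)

·→ sense(dir: south)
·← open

·→ push(x: south)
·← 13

·→ move(dir: south)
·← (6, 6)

·→ sense(dir: south)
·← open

·→ push(x: south)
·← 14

·→ move(dir: south)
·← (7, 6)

·→ sense(dir: east)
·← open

·→ push(x: east)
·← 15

·→ move(dir: east)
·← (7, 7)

·→ pop()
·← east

·→ move(dir: west)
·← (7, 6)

·→ sense(dir: west)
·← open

·→ push(x: west)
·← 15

·→ move(dir: west)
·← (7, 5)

·→ sense(dir: north)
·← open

·→ push(x: north)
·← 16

·→ move(dir: north)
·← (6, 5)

·→ sense(dir: north)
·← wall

·→ sense(dir: west)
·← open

·→ push(x: west)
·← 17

·→ move(dir: west)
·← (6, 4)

·→ sense(dir: south)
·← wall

·→ sense(dir: north)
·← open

·→ push(x: north)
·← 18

·→ move(dir: north)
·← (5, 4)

·→ pop()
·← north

·→ move(dir: south)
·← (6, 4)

·→ sense(dir: west)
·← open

·→ push(x: west)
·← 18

·→ move(dir: west)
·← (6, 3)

·→ sense(dir: south)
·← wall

·→ sense(dir: west)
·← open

·→ push(x: west)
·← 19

·→ move(dir: west)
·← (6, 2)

·→ sense(dir: south)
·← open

·→ push(x: south)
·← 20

·→ move(dir: south)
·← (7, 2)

·→ sense(dir: west)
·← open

·→ push(x: west)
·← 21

·→ move(dir: west)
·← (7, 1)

·→ sense(dir: north)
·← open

·→ push(x: north)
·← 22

·→ move(dir: north)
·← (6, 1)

·→ sense(dir: north)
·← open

·→ push(x: north)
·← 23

·→ move(dir: north)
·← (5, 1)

·→ sense(dir: east)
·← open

·→ push(x: east)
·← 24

·→ move(dir: east)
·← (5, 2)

·→ sense(dir: north)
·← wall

·→ pop()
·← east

·→ move(dir: west)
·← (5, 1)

·→ sense(dir: north)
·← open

·→ push(x: north)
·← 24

·→ move(dir: north)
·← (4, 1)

·→ sense(dir: north)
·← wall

·→ sense(dir: west)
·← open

·→ push(x: west)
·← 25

·→ move(dir: west)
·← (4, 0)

·→ sense(dir: south)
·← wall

·→ sense(dir: north)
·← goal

·→ move(dir: north)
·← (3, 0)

Answer: (3, 0)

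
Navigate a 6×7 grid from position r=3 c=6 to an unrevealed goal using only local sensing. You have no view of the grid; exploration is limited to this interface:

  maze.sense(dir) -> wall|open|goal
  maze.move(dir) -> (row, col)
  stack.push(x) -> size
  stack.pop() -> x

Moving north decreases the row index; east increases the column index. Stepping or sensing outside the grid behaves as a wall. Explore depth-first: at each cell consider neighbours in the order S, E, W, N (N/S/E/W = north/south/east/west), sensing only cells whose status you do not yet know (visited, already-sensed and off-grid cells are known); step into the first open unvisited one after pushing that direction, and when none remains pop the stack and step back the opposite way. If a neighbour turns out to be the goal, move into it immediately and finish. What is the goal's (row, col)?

CALL maze.sense[dir='south']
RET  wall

CALL maze.sense[dir='west']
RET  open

CALL stack.push[x='west']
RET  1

CALL maze.move[dir='west']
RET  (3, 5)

CALL maze.sense[dir='south']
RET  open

CALL stack.push[x='south']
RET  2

CALL maze.move[dir='south']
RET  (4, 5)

CALL maze.sense[dir='south']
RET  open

CALL stack.push[x='south']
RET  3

CALL maze.move[dir='south']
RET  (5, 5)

CALL maze.sense[dir='east']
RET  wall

CALL maze.sense[dir='west']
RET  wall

CALL stack.pop[]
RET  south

CALL maze.move[dir='north']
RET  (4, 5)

CALL maze.sense[dir='west']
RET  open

CALL stack.push[x='west']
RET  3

CALL maze.move[dir='west']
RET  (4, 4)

CALL maze.sense[dir='west']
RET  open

CALL stack.push[x='west']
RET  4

CALL maze.move[dir='west']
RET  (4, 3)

CALL maze.sense[dir='south']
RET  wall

CALL maze.sense[dir='west']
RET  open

CALL stack.push[x='west']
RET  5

CALL maze.move[dir='west']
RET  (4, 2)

CALL maze.sense[dir='south']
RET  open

CALL stack.push[x='south']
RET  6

CALL maze.move[dir='south']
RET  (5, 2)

CALL maze.sense[dir='west']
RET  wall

CALL stack.pop[]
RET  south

CALL maze.move[dir='north']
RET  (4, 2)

CALL maze.sense[dir='west']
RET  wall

CALL maze.sense[dir='north']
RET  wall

CALL stack.pop[]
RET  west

CALL maze.move[dir='east']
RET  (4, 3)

CALL maze.sense[dir='north']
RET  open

CALL stack.push[x='north']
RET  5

CALL maze.move[dir='north']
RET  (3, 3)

CALL maze.sense[dir='east']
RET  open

CALL stack.push[x='east']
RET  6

CALL maze.move[dir='east']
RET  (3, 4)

CALL maze.sense[dir='north']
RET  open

CALL stack.push[x='north']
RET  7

CALL maze.move[dir='north']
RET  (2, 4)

CALL maze.sense[dir='east']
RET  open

CALL stack.push[x='east']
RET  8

CALL maze.move[dir='east']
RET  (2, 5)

CALL maze.sense[dir='east']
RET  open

CALL stack.push[x='east']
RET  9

CALL maze.move[dir='east']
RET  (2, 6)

CALL maze.sense[dir='north']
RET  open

CALL stack.push[x='north']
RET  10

CALL maze.move[dir='north']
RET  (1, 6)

CALL maze.sense[dir='west']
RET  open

CALL stack.push[x='west']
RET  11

CALL maze.move[dir='west']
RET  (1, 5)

CALL maze.sense[dir='west']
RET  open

CALL stack.push[x='west']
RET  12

CALL maze.move[dir='west']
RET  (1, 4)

CALL maze.sense[dir='west']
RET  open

CALL stack.push[x='west']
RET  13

CALL maze.move[dir='west']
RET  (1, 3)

CALL maze.sense[dir='south']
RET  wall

CALL maze.sense[dir='west']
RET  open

CALL stack.push[x='west']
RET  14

CALL maze.move[dir='west']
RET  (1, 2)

CALL maze.sense[dir='south']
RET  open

CALL stack.push[x='south']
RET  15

CALL maze.move[dir='south']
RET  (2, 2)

CALL maze.sense[dir='west']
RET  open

CALL stack.push[x='west']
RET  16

CALL maze.move[dir='west']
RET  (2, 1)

CALL maze.sense[dir='south']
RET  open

CALL stack.push[x='south']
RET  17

CALL maze.move[dir='south']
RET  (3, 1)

CALL maze.sense[dir='west']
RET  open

CALL stack.push[x='west']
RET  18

CALL maze.move[dir='west']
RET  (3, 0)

CALL maze.sense[dir='south']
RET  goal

CALL maze.move[dir='south']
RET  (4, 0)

Answer: (4, 0)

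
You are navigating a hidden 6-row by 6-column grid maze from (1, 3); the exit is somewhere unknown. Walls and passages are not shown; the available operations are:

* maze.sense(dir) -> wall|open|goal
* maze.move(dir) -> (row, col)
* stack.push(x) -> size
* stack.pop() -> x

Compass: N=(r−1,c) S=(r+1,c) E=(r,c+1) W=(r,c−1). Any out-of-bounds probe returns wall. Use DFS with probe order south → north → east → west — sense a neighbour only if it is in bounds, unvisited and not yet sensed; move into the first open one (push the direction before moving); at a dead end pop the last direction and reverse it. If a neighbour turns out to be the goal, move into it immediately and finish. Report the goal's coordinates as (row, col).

-- sense(dir: south) -> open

-- push(x: south) -> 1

-- move(dir: south) -> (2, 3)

-- sense(dir: south) -> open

-- push(x: south) -> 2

-- move(dir: south) -> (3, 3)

-- sense(dir: south) -> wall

-- sense(dir: east) -> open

-- push(x: east) -> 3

-- move(dir: east) -> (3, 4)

-- sense(dir: south) -> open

-- push(x: south) -> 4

-- move(dir: south) -> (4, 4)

-- sense(dir: south) -> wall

-- sense(dir: east) -> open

-- push(x: east) -> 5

-- move(dir: east) -> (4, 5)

-- sense(dir: south) -> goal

-- move(dir: south) -> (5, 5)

Answer: (5, 5)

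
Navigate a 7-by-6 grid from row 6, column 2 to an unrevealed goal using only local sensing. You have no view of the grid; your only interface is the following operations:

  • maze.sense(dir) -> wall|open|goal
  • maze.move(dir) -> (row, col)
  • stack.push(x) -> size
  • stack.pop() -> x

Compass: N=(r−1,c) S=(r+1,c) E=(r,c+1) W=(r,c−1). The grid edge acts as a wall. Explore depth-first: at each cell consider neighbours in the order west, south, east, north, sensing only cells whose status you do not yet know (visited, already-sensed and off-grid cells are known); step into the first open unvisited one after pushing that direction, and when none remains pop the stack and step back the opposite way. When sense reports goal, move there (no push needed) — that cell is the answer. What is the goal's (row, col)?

→ maze.sense(dir: west)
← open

→ stack.push(x: west)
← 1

→ maze.move(dir: west)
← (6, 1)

→ maze.sense(dir: west)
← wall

→ maze.sense(dir: north)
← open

→ stack.push(x: north)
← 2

→ maze.move(dir: north)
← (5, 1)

→ maze.sense(dir: west)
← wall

→ maze.sense(dir: east)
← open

→ stack.push(x: east)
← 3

→ maze.move(dir: east)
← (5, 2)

→ maze.sense(dir: east)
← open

→ stack.push(x: east)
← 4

→ maze.move(dir: east)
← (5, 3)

→ maze.sense(dir: south)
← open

→ stack.push(x: south)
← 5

→ maze.move(dir: south)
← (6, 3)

→ maze.sense(dir: east)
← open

→ stack.push(x: east)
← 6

→ maze.move(dir: east)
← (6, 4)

→ maze.sense(dir: east)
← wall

→ maze.sense(dir: north)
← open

→ stack.push(x: north)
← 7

→ maze.move(dir: north)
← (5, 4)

→ maze.sense(dir: east)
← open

→ stack.push(x: east)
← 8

→ maze.move(dir: east)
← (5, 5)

→ maze.sense(dir: north)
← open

→ stack.push(x: north)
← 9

→ maze.move(dir: north)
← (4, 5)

→ maze.sense(dir: west)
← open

→ stack.push(x: west)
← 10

→ maze.move(dir: west)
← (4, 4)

→ maze.sense(dir: west)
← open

→ stack.push(x: west)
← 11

→ maze.move(dir: west)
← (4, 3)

→ maze.sense(dir: west)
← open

→ stack.push(x: west)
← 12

→ maze.move(dir: west)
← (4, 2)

→ maze.sense(dir: west)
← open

→ stack.push(x: west)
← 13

→ maze.move(dir: west)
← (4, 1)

→ maze.sense(dir: west)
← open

→ stack.push(x: west)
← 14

→ maze.move(dir: west)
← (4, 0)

→ maze.sense(dir: north)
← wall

→ stack.pop()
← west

→ maze.move(dir: east)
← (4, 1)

→ maze.sense(dir: north)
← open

→ stack.push(x: north)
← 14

→ maze.move(dir: north)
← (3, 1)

→ maze.sense(dir: east)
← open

→ stack.push(x: east)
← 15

→ maze.move(dir: east)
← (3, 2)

→ maze.sense(dir: east)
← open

→ stack.push(x: east)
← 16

→ maze.move(dir: east)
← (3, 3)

→ maze.sense(dir: east)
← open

→ stack.push(x: east)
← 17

→ maze.move(dir: east)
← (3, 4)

→ maze.sense(dir: east)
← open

→ stack.push(x: east)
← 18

→ maze.move(dir: east)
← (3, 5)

→ maze.sense(dir: north)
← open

→ stack.push(x: north)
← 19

→ maze.move(dir: north)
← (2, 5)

→ maze.sense(dir: west)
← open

→ stack.push(x: west)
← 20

→ maze.move(dir: west)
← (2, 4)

→ maze.sense(dir: west)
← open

→ stack.push(x: west)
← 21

→ maze.move(dir: west)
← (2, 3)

→ maze.sense(dir: west)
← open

→ stack.push(x: west)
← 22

→ maze.move(dir: west)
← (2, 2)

→ maze.sense(dir: west)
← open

→ stack.push(x: west)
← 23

→ maze.move(dir: west)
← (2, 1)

→ maze.sense(dir: west)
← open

→ stack.push(x: west)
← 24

→ maze.move(dir: west)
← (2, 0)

→ maze.sense(dir: north)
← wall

→ stack.pop()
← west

→ maze.move(dir: east)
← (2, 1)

→ maze.sense(dir: north)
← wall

→ stack.pop()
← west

→ maze.move(dir: east)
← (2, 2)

→ maze.sense(dir: north)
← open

→ stack.push(x: north)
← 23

→ maze.move(dir: north)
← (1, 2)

→ maze.sense(dir: east)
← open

→ stack.push(x: east)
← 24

→ maze.move(dir: east)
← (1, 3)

→ maze.sense(dir: east)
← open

→ stack.push(x: east)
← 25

→ maze.move(dir: east)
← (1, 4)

→ maze.sense(dir: east)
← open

→ stack.push(x: east)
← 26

→ maze.move(dir: east)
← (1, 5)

→ maze.sense(dir: north)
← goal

→ maze.move(dir: north)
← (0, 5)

Answer: (0, 5)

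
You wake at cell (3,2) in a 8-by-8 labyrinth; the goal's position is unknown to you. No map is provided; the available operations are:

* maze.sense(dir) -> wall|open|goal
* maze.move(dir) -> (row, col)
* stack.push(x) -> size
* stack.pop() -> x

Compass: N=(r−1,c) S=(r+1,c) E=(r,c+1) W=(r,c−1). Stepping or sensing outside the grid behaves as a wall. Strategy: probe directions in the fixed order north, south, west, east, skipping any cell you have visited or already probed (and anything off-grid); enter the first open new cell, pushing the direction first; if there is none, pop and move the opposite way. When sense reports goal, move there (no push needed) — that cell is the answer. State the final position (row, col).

Now I run maze.sense passing dir='north', — result: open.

Then stack.push passing x='north', and see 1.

Now I run maze.move passing dir='north', → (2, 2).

I call maze.sense passing dir='north', and see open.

Calling stack.push passing x='north', yielding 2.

I run maze.move passing dir='north', and observe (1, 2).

I use maze.sense passing dir='north', which returns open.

I run stack.push passing x='north', → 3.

Using maze.move passing dir='north', : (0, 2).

Invoking maze.sense passing dir='west', and observe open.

Invoking stack.push passing x='west', yielding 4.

I call maze.move passing dir='west', yielding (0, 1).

Next I call maze.sense passing dir='south', and see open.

Then stack.push passing x='south', → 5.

Invoking maze.move passing dir='south', and get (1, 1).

I try maze.sense passing dir='south', and see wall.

Now I run maze.sense passing dir='west', : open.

Next I call stack.push passing x='west', : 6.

I use maze.move passing dir='west', — result: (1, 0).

Calling maze.sense passing dir='north', giving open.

I try stack.push passing x='north', yielding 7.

I call maze.move passing dir='north', — result: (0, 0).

I try stack.pop, → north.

Calling maze.move passing dir='south', — result: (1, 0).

I invoke maze.sense passing dir='south', yielding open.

I use stack.push passing x='south', which returns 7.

I run maze.move passing dir='south', : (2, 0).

I run maze.sense passing dir='south', which returns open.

I call stack.push passing x='south', — result: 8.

I call maze.move passing dir='south', : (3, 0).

I invoke maze.sense passing dir='south', which returns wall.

Now I run maze.sense passing dir='east', yielding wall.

I call stack.pop, — result: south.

Invoking maze.move passing dir='north', → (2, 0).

Using stack.pop, → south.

I use maze.move passing dir='north', which returns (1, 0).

Then stack.pop(), which returns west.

I call maze.move passing dir='east', which returns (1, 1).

I invoke stack.pop, — result: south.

I invoke maze.move passing dir='north', giving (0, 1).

Calling stack.pop(), and see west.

I try maze.move passing dir='east', and see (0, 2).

Invoking maze.sense passing dir='east', → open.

Calling stack.push passing x='east', and get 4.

I call maze.move passing dir='east', and see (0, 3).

Invoking maze.sense passing dir='south', and get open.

Now I run stack.push passing x='south', yielding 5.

Next I call maze.move passing dir='south', → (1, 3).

I try maze.sense passing dir='south', giving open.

I run stack.push passing x='south', and observe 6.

I try maze.move passing dir='south', yielding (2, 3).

I call maze.sense passing dir='south', yielding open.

Calling stack.push passing x='south', : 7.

Next I call maze.move passing dir='south', and observe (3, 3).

I call maze.sense passing dir='south', which returns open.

Now I run stack.push passing x='south', → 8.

I try maze.move passing dir='south', and see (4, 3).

I use maze.sense passing dir='south', : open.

Invoking stack.push passing x='south', → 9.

I invoke maze.move passing dir='south', → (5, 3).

I use maze.sense passing dir='south', and observe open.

I try stack.push passing x='south', : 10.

I invoke maze.move passing dir='south', giving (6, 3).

Then maze.sense passing dir='south', which returns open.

I use stack.push passing x='south', which returns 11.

Next I call maze.move passing dir='south', — result: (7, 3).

I call maze.sense passing dir='west', which returns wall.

I invoke maze.sense passing dir='east', giving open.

Next I call stack.push passing x='east', yielding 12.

Next I call maze.move passing dir='east', giving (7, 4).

Using maze.sense passing dir='north', which returns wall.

Then maze.sense passing dir='east', → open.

I try stack.push passing x='east', and see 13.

I try maze.move passing dir='east', which returns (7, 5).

I use maze.sense passing dir='north', : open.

Invoking stack.push passing x='north', which returns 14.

I run maze.move passing dir='north', giving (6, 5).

I try maze.sense passing dir='north', : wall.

Invoking maze.sense passing dir='east', and see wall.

I try stack.pop, giving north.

I run maze.move passing dir='south', which returns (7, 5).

Calling maze.sense passing dir='east', giving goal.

I call maze.move passing dir='east', → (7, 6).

Answer: (7, 6)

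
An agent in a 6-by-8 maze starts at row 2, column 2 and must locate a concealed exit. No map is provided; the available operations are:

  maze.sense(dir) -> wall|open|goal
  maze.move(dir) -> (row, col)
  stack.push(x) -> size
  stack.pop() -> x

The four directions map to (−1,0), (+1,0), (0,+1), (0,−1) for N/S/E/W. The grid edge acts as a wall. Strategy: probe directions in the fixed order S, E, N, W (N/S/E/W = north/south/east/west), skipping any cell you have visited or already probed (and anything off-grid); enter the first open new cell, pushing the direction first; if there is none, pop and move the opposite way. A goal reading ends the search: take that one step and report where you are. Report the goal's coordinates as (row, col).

% maze.sense dir→south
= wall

% maze.sense dir→east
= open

% stack.push x→east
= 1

% maze.move dir→east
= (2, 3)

% maze.sense dir→south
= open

% stack.push x→south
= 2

% maze.move dir→south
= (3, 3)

% maze.sense dir→south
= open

% stack.push x→south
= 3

% maze.move dir→south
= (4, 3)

% maze.sense dir→south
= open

% stack.push x→south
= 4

% maze.move dir→south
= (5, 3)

% maze.sense dir→east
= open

% stack.push x→east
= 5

% maze.move dir→east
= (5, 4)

% maze.sense dir→east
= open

% stack.push x→east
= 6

% maze.move dir→east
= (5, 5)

% maze.sense dir→east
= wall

% maze.sense dir→north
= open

% stack.push x→north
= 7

% maze.move dir→north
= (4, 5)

% maze.sense dir→east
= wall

% maze.sense dir→north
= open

% stack.push x→north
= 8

% maze.move dir→north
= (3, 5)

% maze.sense dir→east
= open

% stack.push x→east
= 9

% maze.move dir→east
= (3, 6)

% maze.sense dir→east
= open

% stack.push x→east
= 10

% maze.move dir→east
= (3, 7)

% maze.sense dir→south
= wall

% maze.sense dir→north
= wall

% stack.pop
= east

% maze.move dir→west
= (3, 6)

% maze.sense dir→north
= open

% stack.push x→north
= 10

% maze.move dir→north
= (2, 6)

% maze.sense dir→north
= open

% stack.push x→north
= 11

% maze.move dir→north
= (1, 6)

% maze.sense dir→east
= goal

% maze.move dir→east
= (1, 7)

Answer: (1, 7)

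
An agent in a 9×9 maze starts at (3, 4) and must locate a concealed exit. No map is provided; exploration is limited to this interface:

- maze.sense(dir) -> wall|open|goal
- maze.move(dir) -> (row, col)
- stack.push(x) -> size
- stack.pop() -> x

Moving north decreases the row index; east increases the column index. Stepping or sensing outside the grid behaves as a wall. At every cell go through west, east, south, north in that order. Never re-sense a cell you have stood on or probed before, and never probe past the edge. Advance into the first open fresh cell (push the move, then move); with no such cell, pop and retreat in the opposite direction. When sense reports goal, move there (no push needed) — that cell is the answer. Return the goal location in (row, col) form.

// maze.sense(dir: west) -> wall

// maze.sense(dir: east) -> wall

// maze.sense(dir: south) -> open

// stack.push(x: south) -> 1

// maze.move(dir: south) -> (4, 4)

// maze.sense(dir: west) -> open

// stack.push(x: west) -> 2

// maze.move(dir: west) -> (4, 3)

// maze.sense(dir: west) -> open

// stack.push(x: west) -> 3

// maze.move(dir: west) -> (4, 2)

// maze.sense(dir: west) -> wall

// maze.sense(dir: south) -> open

// stack.push(x: south) -> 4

// maze.move(dir: south) -> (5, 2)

// maze.sense(dir: west) -> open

// stack.push(x: west) -> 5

// maze.move(dir: west) -> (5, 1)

// maze.sense(dir: west) -> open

// stack.push(x: west) -> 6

// maze.move(dir: west) -> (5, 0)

// maze.sense(dir: south) -> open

// stack.push(x: south) -> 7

// maze.move(dir: south) -> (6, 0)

// maze.sense(dir: east) -> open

// stack.push(x: east) -> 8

// maze.move(dir: east) -> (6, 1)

// maze.sense(dir: east) -> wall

// maze.sense(dir: south) -> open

// stack.push(x: south) -> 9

// maze.move(dir: south) -> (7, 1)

// maze.sense(dir: west) -> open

// stack.push(x: west) -> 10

// maze.move(dir: west) -> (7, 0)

// maze.sense(dir: south) -> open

// stack.push(x: south) -> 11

// maze.move(dir: south) -> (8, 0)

// maze.sense(dir: east) -> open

// stack.push(x: east) -> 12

// maze.move(dir: east) -> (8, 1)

// maze.sense(dir: east) -> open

// stack.push(x: east) -> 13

// maze.move(dir: east) -> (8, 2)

// maze.sense(dir: east) -> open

// stack.push(x: east) -> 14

// maze.move(dir: east) -> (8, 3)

// maze.sense(dir: east) -> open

// stack.push(x: east) -> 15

// maze.move(dir: east) -> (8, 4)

// maze.sense(dir: east) -> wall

// maze.sense(dir: north) -> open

// stack.push(x: north) -> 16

// maze.move(dir: north) -> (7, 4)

// maze.sense(dir: west) -> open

// stack.push(x: west) -> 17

// maze.move(dir: west) -> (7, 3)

// maze.sense(dir: west) -> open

// stack.push(x: west) -> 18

// maze.move(dir: west) -> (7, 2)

// stack.pop() -> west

// maze.move(dir: east) -> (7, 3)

// maze.sense(dir: north) -> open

// stack.push(x: north) -> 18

// maze.move(dir: north) -> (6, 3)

// maze.sense(dir: east) -> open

// stack.push(x: east) -> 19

// maze.move(dir: east) -> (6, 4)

// maze.sense(dir: east) -> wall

// maze.sense(dir: north) -> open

// stack.push(x: north) -> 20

// maze.move(dir: north) -> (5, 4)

// maze.sense(dir: west) -> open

// stack.push(x: west) -> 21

// maze.move(dir: west) -> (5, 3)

// stack.pop() -> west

// maze.move(dir: east) -> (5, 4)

// maze.sense(dir: east) -> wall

// stack.pop() -> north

// maze.move(dir: south) -> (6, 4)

// stack.pop() -> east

// maze.move(dir: west) -> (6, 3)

// stack.pop() -> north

// maze.move(dir: south) -> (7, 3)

// stack.pop() -> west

// maze.move(dir: east) -> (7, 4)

// maze.sense(dir: east) -> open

// stack.push(x: east) -> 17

// maze.move(dir: east) -> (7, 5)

// maze.sense(dir: east) -> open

// stack.push(x: east) -> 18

// maze.move(dir: east) -> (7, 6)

// maze.sense(dir: east) -> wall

// maze.sense(dir: south) -> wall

// maze.sense(dir: north) -> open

// stack.push(x: north) -> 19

// maze.move(dir: north) -> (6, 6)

// maze.sense(dir: east) -> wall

// maze.sense(dir: north) -> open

// stack.push(x: north) -> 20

// maze.move(dir: north) -> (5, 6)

// maze.sense(dir: east) -> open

// stack.push(x: east) -> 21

// maze.move(dir: east) -> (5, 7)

// maze.sense(dir: east) -> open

// stack.push(x: east) -> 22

// maze.move(dir: east) -> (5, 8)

// maze.sense(dir: south) -> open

// stack.push(x: south) -> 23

// maze.move(dir: south) -> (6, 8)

// maze.sense(dir: south) -> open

// stack.push(x: south) -> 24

// maze.move(dir: south) -> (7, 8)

// maze.sense(dir: south) -> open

// stack.push(x: south) -> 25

// maze.move(dir: south) -> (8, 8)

// maze.sense(dir: west) -> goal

// maze.move(dir: west) -> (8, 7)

Answer: (8, 7)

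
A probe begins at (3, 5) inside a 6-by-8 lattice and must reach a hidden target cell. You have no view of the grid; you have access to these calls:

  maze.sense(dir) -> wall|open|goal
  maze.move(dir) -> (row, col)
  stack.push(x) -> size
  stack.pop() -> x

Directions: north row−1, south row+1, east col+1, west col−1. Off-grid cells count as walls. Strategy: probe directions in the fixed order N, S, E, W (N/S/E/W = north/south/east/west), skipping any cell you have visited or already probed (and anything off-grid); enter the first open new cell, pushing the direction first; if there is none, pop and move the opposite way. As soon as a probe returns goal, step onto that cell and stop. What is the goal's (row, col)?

> maze.sense dir=north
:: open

> stack.push x=north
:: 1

> maze.move dir=north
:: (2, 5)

> maze.sense dir=north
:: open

> stack.push x=north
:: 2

> maze.move dir=north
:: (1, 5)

> maze.sense dir=north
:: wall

> maze.sense dir=east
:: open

> stack.push x=east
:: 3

> maze.move dir=east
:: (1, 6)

> maze.sense dir=north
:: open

> stack.push x=north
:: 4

> maze.move dir=north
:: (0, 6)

> maze.sense dir=east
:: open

> stack.push x=east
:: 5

> maze.move dir=east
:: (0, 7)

> maze.sense dir=south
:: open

> stack.push x=south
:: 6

> maze.move dir=south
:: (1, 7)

> maze.sense dir=south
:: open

> stack.push x=south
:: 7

> maze.move dir=south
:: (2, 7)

> maze.sense dir=south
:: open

> stack.push x=south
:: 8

> maze.move dir=south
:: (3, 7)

> maze.sense dir=south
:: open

> stack.push x=south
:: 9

> maze.move dir=south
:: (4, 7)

> maze.sense dir=south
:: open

> stack.push x=south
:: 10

> maze.move dir=south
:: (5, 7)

> maze.sense dir=west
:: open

> stack.push x=west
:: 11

> maze.move dir=west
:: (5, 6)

> maze.sense dir=north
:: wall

> maze.sense dir=west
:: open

> stack.push x=west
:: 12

> maze.move dir=west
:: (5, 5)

> maze.sense dir=north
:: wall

> maze.sense dir=west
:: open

> stack.push x=west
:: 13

> maze.move dir=west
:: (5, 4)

> maze.sense dir=north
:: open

> stack.push x=north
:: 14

> maze.move dir=north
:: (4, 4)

> maze.sense dir=north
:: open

> stack.push x=north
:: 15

> maze.move dir=north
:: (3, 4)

> maze.sense dir=north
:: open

> stack.push x=north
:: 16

> maze.move dir=north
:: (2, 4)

> maze.sense dir=north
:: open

> stack.push x=north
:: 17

> maze.move dir=north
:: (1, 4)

> maze.sense dir=north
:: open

> stack.push x=north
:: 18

> maze.move dir=north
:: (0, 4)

> maze.sense dir=west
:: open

> stack.push x=west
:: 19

> maze.move dir=west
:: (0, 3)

> maze.sense dir=south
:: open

> stack.push x=south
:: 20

> maze.move dir=south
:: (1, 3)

> maze.sense dir=south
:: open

> stack.push x=south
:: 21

> maze.move dir=south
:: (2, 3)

> maze.sense dir=south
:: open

> stack.push x=south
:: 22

> maze.move dir=south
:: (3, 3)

> maze.sense dir=south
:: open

> stack.push x=south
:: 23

> maze.move dir=south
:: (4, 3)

> maze.sense dir=south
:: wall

> maze.sense dir=west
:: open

> stack.push x=west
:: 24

> maze.move dir=west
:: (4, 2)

> maze.sense dir=north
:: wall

> maze.sense dir=south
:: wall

> maze.sense dir=west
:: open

> stack.push x=west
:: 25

> maze.move dir=west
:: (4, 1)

> maze.sense dir=north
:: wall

> maze.sense dir=south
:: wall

> maze.sense dir=west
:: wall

> stack.pop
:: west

> maze.move dir=east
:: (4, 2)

> stack.pop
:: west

> maze.move dir=east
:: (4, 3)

> stack.pop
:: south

> maze.move dir=north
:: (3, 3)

> stack.pop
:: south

> maze.move dir=north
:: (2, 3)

> maze.sense dir=west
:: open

> stack.push x=west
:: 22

> maze.move dir=west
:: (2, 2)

> maze.sense dir=north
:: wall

> maze.sense dir=west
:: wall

> stack.pop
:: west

> maze.move dir=east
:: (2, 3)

> stack.pop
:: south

> maze.move dir=north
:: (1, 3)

> stack.pop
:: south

> maze.move dir=north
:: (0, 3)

> maze.sense dir=west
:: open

> stack.push x=west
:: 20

> maze.move dir=west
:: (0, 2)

> maze.sense dir=west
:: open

> stack.push x=west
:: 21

> maze.move dir=west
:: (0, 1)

> maze.sense dir=south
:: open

> stack.push x=south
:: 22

> maze.move dir=south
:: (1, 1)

> maze.sense dir=west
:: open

> stack.push x=west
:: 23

> maze.move dir=west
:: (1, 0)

> maze.sense dir=north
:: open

> stack.push x=north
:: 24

> maze.move dir=north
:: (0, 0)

> stack.pop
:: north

> maze.move dir=south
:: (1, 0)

> maze.sense dir=south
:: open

> stack.push x=south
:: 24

> maze.move dir=south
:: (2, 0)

> maze.sense dir=south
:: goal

> maze.move dir=south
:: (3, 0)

Answer: (3, 0)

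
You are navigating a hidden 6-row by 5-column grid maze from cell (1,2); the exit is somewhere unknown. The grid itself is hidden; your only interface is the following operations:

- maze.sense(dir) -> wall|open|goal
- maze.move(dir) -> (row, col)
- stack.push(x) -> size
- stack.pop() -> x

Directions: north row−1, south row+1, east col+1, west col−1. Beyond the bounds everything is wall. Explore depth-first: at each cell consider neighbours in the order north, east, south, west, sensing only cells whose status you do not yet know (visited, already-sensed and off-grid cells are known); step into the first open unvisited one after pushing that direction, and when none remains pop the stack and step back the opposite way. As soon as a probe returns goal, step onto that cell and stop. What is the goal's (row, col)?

-- 1. sense(north) -> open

-- 2. push(north) -> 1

-- 3. move(north) -> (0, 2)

-- 4. sense(east) -> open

-- 5. push(east) -> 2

-- 6. move(east) -> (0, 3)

-- 7. sense(east) -> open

-- 8. push(east) -> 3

-- 9. move(east) -> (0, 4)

-- 10. sense(south) -> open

-- 11. push(south) -> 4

-- 12. move(south) -> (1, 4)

-- 13. sense(south) -> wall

-- 14. sense(west) -> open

-- 15. push(west) -> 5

-- 16. move(west) -> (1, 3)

-- 17. sense(south) -> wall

-- 18. pop() -> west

-- 19. move(east) -> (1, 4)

-- 20. pop() -> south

-- 21. move(north) -> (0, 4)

-- 22. pop() -> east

-- 23. move(west) -> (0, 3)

-- 24. pop() -> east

-- 25. move(west) -> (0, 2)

-- 26. sense(west) -> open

-- 27. push(west) -> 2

-- 28. move(west) -> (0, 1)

-- 29. sense(south) -> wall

-- 30. sense(west) -> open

-- 31. push(west) -> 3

-- 32. move(west) -> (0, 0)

-- 33. sense(south) -> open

-- 34. push(south) -> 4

-- 35. move(south) -> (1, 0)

-- 36. sense(south) -> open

-- 37. push(south) -> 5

-- 38. move(south) -> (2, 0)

-- 39. sense(east) -> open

-- 40. push(east) -> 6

-- 41. move(east) -> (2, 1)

-- 42. sense(east) -> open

-- 43. push(east) -> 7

-- 44. move(east) -> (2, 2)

-- 45. sense(south) -> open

-- 46. push(south) -> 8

-- 47. move(south) -> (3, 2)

-- 48. sense(east) -> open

-- 49. push(east) -> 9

-- 50. move(east) -> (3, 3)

-- 51. sense(east) -> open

-- 52. push(east) -> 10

-- 53. move(east) -> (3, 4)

-- 54. sense(south) -> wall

-- 55. pop() -> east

-- 56. move(west) -> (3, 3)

-- 57. sense(south) -> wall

-- 58. pop() -> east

-- 59. move(west) -> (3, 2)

-- 60. sense(south) -> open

-- 61. push(south) -> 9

-- 62. move(south) -> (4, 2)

-- 63. sense(south) -> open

-- 64. push(south) -> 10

-- 65. move(south) -> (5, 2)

-- 66. sense(east) -> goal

-- 67. move(east) -> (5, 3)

Answer: (5, 3)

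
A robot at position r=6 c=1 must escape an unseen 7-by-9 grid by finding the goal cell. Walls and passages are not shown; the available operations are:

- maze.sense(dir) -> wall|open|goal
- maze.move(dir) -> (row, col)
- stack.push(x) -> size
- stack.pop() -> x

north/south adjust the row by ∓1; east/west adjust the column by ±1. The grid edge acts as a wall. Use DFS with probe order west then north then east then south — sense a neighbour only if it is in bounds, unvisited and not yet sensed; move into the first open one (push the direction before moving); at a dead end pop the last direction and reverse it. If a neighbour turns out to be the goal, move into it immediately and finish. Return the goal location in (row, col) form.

Do: maze.sense[west]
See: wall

Do: maze.sense[north]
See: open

Do: stack.push[north]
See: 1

Do: maze.move[north]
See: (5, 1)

Do: maze.sense[west]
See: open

Do: stack.push[west]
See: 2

Do: maze.move[west]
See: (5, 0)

Do: maze.sense[north]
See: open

Do: stack.push[north]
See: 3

Do: maze.move[north]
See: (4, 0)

Do: maze.sense[north]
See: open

Do: stack.push[north]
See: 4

Do: maze.move[north]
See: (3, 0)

Do: maze.sense[north]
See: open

Do: stack.push[north]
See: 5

Do: maze.move[north]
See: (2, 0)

Do: maze.sense[north]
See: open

Do: stack.push[north]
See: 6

Do: maze.move[north]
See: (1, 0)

Do: maze.sense[north]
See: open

Do: stack.push[north]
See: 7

Do: maze.move[north]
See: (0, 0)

Do: maze.sense[east]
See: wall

Do: stack.pop[]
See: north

Do: maze.move[south]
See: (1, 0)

Do: maze.sense[east]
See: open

Do: stack.push[east]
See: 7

Do: maze.move[east]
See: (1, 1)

Do: maze.sense[east]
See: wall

Do: maze.sense[south]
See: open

Do: stack.push[south]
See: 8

Do: maze.move[south]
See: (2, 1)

Do: maze.sense[east]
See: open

Do: stack.push[east]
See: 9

Do: maze.move[east]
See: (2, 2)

Do: maze.sense[east]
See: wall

Do: maze.sense[south]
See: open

Do: stack.push[south]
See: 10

Do: maze.move[south]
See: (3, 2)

Do: maze.sense[west]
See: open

Do: stack.push[west]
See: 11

Do: maze.move[west]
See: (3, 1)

Do: maze.sense[south]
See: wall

Do: stack.pop[]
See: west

Do: maze.move[east]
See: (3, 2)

Do: maze.sense[east]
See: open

Do: stack.push[east]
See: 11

Do: maze.move[east]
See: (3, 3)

Do: maze.sense[east]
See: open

Do: stack.push[east]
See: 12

Do: maze.move[east]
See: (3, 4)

Do: maze.sense[north]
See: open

Do: stack.push[north]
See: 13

Do: maze.move[north]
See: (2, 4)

Do: maze.sense[north]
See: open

Do: stack.push[north]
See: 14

Do: maze.move[north]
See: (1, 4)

Do: maze.sense[west]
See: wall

Do: maze.sense[north]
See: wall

Do: maze.sense[east]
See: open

Do: stack.push[east]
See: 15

Do: maze.move[east]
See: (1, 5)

Do: maze.sense[north]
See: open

Do: stack.push[north]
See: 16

Do: maze.move[north]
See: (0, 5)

Do: maze.sense[east]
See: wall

Do: stack.pop[]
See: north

Do: maze.move[south]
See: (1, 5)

Do: maze.sense[east]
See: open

Do: stack.push[east]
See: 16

Do: maze.move[east]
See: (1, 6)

Do: maze.sense[east]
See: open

Do: stack.push[east]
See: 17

Do: maze.move[east]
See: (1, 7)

Do: maze.sense[north]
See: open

Do: stack.push[north]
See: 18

Do: maze.move[north]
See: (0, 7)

Do: maze.sense[east]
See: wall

Do: stack.pop[]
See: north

Do: maze.move[south]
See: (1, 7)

Do: maze.sense[east]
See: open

Do: stack.push[east]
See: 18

Do: maze.move[east]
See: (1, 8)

Do: maze.sense[south]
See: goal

Do: maze.move[south]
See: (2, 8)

Answer: (2, 8)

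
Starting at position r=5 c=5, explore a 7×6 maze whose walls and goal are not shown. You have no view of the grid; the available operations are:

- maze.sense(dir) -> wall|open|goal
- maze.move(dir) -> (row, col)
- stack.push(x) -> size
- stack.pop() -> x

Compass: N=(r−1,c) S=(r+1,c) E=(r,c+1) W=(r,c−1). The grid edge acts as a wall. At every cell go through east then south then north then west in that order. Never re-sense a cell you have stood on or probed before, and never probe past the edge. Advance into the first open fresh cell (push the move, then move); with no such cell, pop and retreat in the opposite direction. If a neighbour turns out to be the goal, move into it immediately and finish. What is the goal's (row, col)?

I try maze.sense passing dir: south, → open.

I call stack.push passing x: south, → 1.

I invoke maze.move passing dir: south, and get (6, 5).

Invoking maze.sense passing dir: west, — result: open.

I run stack.push passing x: west, which returns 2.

Invoking maze.move passing dir: west, which returns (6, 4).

Next I call maze.sense passing dir: north, which returns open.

Then stack.push passing x: north, and get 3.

Then maze.move passing dir: north, and get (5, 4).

Then maze.sense passing dir: north, and see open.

I call stack.push passing x: north, — result: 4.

I use maze.move passing dir: north, giving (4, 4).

I try maze.sense passing dir: east, : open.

I run stack.push passing x: east, → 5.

Next I call maze.move passing dir: east, and observe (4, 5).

Next I call maze.sense passing dir: north, → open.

I invoke stack.push passing x: north, and see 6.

Now I run maze.move passing dir: north, → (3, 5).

Calling maze.sense passing dir: north, and see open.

Now I run stack.push passing x: north, and see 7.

I use maze.move passing dir: north, and observe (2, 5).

I run maze.sense passing dir: north, : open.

Now I run stack.push passing x: north, : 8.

I try maze.move passing dir: north, — result: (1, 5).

I invoke maze.sense passing dir: north, giving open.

I run stack.push passing x: north, which returns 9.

Next I call maze.move passing dir: north, and see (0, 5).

Next I call maze.sense passing dir: west, and observe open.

I try stack.push passing x: west, : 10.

I call maze.move passing dir: west, which returns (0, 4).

Then maze.sense passing dir: south, → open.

Now I run stack.push passing x: south, and observe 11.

Then maze.move passing dir: south, and see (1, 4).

Invoking maze.sense passing dir: south, : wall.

Then maze.sense passing dir: west, : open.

Then stack.push passing x: west, → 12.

Invoking maze.move passing dir: west, yielding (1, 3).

Invoking maze.sense passing dir: south, and get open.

Next I call stack.push passing x: south, and observe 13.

I try maze.move passing dir: south, : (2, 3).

I use maze.sense passing dir: south, and observe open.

I use stack.push passing x: south, : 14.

Invoking maze.move passing dir: south, and get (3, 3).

I run maze.sense passing dir: east, and observe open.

I use stack.push passing x: east, yielding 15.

I try maze.move passing dir: east, and observe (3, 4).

Then stack.pop, and observe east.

Then maze.move passing dir: west, and observe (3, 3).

Next I call maze.sense passing dir: south, and see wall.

Next I call maze.sense passing dir: west, : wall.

Next I call stack.pop(), → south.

Invoking maze.move passing dir: north, which returns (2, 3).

Next I call maze.sense passing dir: west, — result: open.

Invoking stack.push passing x: west, which returns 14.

I use maze.move passing dir: west, which returns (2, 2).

Next I call maze.sense passing dir: north, giving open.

Then stack.push passing x: north, → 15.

Next I call maze.move passing dir: north, giving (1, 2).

Using maze.sense passing dir: north, — result: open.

I call stack.push passing x: north, : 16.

I use maze.move passing dir: north, and observe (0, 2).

I call maze.sense passing dir: east, and observe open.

Next I call stack.push passing x: east, yielding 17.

I call maze.move passing dir: east, and observe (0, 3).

I use stack.pop, which returns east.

Next I call maze.move passing dir: west, → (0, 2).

Calling maze.sense passing dir: west, yielding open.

I invoke stack.push passing x: west, yielding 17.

Next I call maze.move passing dir: west, — result: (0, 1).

Invoking maze.sense passing dir: south, : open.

I invoke stack.push passing x: south, which returns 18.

Next I call maze.move passing dir: south, and see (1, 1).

Next I call maze.sense passing dir: south, and see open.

Invoking stack.push passing x: south, which returns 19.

Next I call maze.move passing dir: south, and see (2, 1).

Invoking maze.sense passing dir: south, → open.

Calling stack.push passing x: south, — result: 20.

I call maze.move passing dir: south, → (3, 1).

Then maze.sense passing dir: south, : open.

I invoke stack.push passing x: south, which returns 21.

Invoking maze.move passing dir: south, — result: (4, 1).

I invoke maze.sense passing dir: east, yielding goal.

I call maze.move passing dir: east, yielding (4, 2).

Answer: (4, 2)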